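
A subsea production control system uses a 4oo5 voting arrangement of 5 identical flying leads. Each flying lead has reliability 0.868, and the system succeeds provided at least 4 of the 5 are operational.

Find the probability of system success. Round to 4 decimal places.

R = Σ_{i=4}^{5} C(5,i) p^i (1−p)^{5−i} with p = 0.868
C(5,4)·0.868^4·0.132^1 = 0.374647
C(5,5)·0.868^5·0.132^0 = 0.492718
Sum = 0.8674

0.8674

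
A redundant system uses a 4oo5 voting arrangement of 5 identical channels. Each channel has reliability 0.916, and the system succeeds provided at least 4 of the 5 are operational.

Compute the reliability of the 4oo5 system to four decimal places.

R = Σ_{i=4}^{5} C(5,i) p^i (1−p)^{5−i} with p = 0.916
C(5,4)·0.916^4·0.084^1 = 0.295686
C(5,5)·0.916^5·0.084^0 = 0.644878
Sum = 0.9406

0.9406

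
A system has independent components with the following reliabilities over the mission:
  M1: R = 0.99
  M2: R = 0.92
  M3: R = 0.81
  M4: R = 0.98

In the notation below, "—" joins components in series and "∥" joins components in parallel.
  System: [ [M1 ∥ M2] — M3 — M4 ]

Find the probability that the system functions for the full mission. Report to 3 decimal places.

0.793

Parallel (M1 and M2): 1 − (1 − 0.99000)(1 − 0.92000) = 0.99920
Series ([0.99920], M3, and M4): 0.99920 × 0.81000 × 0.98000 = 0.793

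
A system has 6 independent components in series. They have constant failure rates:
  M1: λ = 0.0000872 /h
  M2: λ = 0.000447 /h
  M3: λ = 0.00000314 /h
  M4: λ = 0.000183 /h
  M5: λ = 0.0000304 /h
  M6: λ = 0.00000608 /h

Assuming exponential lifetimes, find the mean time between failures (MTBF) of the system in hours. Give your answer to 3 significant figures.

1320

Series of exponential components: λ_sys = Σ λ_i
λ_sys = 0.0000872 + 0.000447 + 0.00000314 + 0.000183 + 0.0000304 + 0.00000608 = 7.5682e-04 /h
MTBF = 1 / λ_sys = 1320 h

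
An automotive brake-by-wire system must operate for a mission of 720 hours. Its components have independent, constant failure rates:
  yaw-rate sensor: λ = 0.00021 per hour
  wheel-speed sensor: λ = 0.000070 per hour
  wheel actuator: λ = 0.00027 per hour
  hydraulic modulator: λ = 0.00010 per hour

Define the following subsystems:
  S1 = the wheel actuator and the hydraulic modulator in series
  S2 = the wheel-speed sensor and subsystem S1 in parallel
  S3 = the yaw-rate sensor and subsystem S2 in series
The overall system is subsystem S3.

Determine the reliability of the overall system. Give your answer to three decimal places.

0.850

R(yaw-rate sensor) = exp(−0.00021 × 720) = 0.85968
R(wheel-speed sensor) = exp(−0.000070 × 720) = 0.95085
R(wheel actuator) = exp(−0.00027 × 720) = 0.82333
R(hydraulic modulator) = exp(−0.00010 × 720) = 0.93053
Series (wheel actuator and hydraulic modulator): 0.82333 × 0.93053 = 0.76613
Parallel (wheel-speed sensor and [0.76613]): 1 − (1 − 0.95085)(1 − 0.76613) = 0.98851
Series (yaw-rate sensor and [0.98851]): 0.85968 × 0.98851 = 0.850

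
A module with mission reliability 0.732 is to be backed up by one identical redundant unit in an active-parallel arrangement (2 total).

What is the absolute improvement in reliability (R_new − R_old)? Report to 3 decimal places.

R_before = 0.732
R_after = 1 − (1 − 0.732)^2 = 0.928
ΔR = 0.928 − 0.732 = 0.196

0.196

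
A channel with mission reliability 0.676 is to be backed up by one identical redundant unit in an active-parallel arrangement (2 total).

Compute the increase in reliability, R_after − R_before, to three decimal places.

0.219

R_before = 0.676
R_after = 1 − (1 − 0.676)^2 = 0.895
ΔR = 0.895 − 0.676 = 0.219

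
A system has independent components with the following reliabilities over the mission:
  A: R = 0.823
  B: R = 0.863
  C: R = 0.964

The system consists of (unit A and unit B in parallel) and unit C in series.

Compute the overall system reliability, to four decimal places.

Parallel (A and B): 1 − (1 − 0.823000)(1 − 0.863000) = 0.975751
Series ([0.975751] and C): 0.975751 × 0.964000 = 0.9406

0.9406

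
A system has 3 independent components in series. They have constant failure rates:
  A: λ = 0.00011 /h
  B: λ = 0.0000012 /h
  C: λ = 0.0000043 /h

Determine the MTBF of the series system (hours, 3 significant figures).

Series of exponential components: λ_sys = Σ λ_i
λ_sys = 0.00011 + 0.0000012 + 0.0000043 = 1.1550e-04 /h
MTBF = 1 / λ_sys = 8660 h

8660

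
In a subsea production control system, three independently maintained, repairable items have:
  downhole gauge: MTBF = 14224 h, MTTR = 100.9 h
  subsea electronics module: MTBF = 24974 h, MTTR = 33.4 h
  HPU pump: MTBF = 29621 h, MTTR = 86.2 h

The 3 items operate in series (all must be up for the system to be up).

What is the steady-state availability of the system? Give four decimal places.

0.9888

A(downhole gauge) = MTBF/(MTBF+MTTR) = 14224/(14224+100.9) = 0.992956
A(subsea electronics module) = MTBF/(MTBF+MTTR) = 24974/(24974+33.4) = 0.998664
A(HPU pump) = MTBF/(MTBF+MTTR) = 29621/(29621+86.2) = 0.997098
Series availability: 0.992956 × 0.998664 × 0.997098 = 0.9888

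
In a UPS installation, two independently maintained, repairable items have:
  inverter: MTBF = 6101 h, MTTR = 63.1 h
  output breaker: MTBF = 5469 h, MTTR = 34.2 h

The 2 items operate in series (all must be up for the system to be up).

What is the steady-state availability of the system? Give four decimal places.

A(inverter) = MTBF/(MTBF+MTTR) = 6101/(6101+63.1) = 0.989763
A(output breaker) = MTBF/(MTBF+MTTR) = 5469/(5469+34.2) = 0.993785
Series availability: 0.989763 × 0.993785 = 0.9836

0.9836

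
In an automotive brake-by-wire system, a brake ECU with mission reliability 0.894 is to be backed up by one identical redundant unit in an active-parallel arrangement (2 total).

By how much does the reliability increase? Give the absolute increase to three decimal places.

R_before = 0.894
R_after = 1 − (1 − 0.894)^2 = 0.989
ΔR = 0.989 − 0.894 = 0.095

0.095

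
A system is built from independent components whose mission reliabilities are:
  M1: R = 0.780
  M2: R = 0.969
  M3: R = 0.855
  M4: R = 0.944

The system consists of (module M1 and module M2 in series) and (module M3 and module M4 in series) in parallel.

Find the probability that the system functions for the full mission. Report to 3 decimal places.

0.953

Series (M1 and M2): 0.78000 × 0.96900 = 0.75582
Series (M3 and M4): 0.85500 × 0.94400 = 0.80712
Parallel ([0.75582] and [0.80712]): 1 − (1 − 0.75582)(1 − 0.80712) = 0.953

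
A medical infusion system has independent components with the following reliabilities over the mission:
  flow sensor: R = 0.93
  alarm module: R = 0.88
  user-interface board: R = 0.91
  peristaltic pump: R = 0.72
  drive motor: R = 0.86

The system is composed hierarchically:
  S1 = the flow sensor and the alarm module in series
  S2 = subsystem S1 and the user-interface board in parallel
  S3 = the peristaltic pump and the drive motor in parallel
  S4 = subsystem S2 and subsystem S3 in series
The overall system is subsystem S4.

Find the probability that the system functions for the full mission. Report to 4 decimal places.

Series (flow sensor and alarm module): 0.930000 × 0.880000 = 0.818400
Parallel ([0.818400] and user-interface board): 1 − (1 − 0.818400)(1 − 0.910000) = 0.983656
Parallel (peristaltic pump and drive motor): 1 − (1 − 0.720000)(1 − 0.860000) = 0.960800
Series ([0.983656] and [0.960800]): 0.983656 × 0.960800 = 0.9451

0.9451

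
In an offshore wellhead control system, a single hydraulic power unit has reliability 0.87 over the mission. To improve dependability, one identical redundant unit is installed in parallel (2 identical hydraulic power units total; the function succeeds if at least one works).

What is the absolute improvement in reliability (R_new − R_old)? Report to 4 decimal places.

R_before = 0.87
R_after = 1 − (1 − 0.87)^2 = 0.9831
ΔR = 0.9831 − 0.87 = 0.1131

0.1131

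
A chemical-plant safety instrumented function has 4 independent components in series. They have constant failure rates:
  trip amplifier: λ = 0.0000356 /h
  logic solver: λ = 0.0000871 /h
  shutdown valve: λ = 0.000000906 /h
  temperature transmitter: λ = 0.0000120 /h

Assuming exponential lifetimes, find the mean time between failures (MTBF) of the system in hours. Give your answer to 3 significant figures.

Series of exponential components: λ_sys = Σ λ_i
λ_sys = 0.0000356 + 0.0000871 + 0.000000906 + 0.0000120 = 1.3561e-04 /h
MTBF = 1 / λ_sys = 7370 h

7370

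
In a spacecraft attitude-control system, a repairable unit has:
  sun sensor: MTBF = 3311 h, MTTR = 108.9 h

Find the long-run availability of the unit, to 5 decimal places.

A(sun sensor) = MTBF/(MTBF+MTTR) = 3311/(3311+108.9) = 0.96816

0.96816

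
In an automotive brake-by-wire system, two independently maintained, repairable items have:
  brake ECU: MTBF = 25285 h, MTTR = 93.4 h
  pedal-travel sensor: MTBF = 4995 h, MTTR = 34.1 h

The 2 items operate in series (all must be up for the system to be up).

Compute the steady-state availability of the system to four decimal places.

A(brake ECU) = MTBF/(MTBF+MTTR) = 25285/(25285+93.4) = 0.996320
A(pedal-travel sensor) = MTBF/(MTBF+MTTR) = 4995/(4995+34.1) = 0.993219
Series availability: 0.996320 × 0.993219 = 0.9896

0.9896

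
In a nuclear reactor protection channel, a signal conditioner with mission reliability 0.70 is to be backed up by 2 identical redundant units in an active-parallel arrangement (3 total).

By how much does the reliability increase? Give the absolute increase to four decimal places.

0.2730

R_before = 0.70
R_after = 1 − (1 − 0.70)^3 = 0.9730
ΔR = 0.9730 − 0.70 = 0.2730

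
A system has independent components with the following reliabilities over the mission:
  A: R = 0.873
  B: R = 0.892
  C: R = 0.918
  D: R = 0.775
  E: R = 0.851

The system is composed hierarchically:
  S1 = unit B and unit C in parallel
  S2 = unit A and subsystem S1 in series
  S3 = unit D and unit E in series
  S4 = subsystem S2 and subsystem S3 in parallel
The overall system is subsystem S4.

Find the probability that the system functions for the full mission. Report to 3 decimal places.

0.954

Parallel (B and C): 1 − (1 − 0.89200)(1 − 0.91800) = 0.99114
Series (A and [0.99114]): 0.87300 × 0.99114 = 0.86527
Series (D and E): 0.77500 × 0.85100 = 0.65953
Parallel ([0.86527] and [0.65953]): 1 − (1 − 0.86527)(1 − 0.65953) = 0.954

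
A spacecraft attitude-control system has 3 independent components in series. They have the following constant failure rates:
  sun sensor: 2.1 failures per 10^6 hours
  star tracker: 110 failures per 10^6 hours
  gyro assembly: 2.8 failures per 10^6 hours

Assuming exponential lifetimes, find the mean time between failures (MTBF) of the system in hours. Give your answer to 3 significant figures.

Series of exponential components: λ_sys = Σ λ_i
λ_sys = 0.0000021 + 0.00011 + 0.0000028 = 1.1490e-04 /h
MTBF = 1 / λ_sys = 8700 h

8700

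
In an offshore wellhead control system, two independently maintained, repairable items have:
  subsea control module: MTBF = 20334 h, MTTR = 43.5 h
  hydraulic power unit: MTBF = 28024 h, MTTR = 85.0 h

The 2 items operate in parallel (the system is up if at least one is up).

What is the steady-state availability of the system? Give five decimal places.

A(subsea control module) = MTBF/(MTBF+MTTR) = 20334/(20334+43.5) = 0.997865
A(hydraulic power unit) = MTBF/(MTBF+MTTR) = 28024/(28024+85.0) = 0.996976
Parallel availability: 1 − (1 − 0.997865)(1 − 0.996976) = 0.99999

0.99999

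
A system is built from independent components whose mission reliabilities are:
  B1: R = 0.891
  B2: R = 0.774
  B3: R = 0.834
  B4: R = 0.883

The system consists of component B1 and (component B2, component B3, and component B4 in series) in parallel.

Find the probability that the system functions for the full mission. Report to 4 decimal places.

0.9531

Series (B2, B3, and B4): 0.774000 × 0.834000 × 0.883000 = 0.569991
Parallel (B1 and [0.569991]): 1 − (1 − 0.891000)(1 − 0.569991) = 0.9531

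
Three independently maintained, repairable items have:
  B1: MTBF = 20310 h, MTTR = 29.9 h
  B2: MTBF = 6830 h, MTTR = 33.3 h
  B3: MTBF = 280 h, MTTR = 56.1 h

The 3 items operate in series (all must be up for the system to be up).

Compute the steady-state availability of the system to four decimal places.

A(B1) = MTBF/(MTBF+MTTR) = 20310/(20310+29.9) = 0.998530
A(B2) = MTBF/(MTBF+MTTR) = 6830/(6830+33.3) = 0.995148
A(B3) = MTBF/(MTBF+MTTR) = 280/(280+56.1) = 0.833085
Series availability: 0.998530 × 0.995148 × 0.833085 = 0.8278

0.8278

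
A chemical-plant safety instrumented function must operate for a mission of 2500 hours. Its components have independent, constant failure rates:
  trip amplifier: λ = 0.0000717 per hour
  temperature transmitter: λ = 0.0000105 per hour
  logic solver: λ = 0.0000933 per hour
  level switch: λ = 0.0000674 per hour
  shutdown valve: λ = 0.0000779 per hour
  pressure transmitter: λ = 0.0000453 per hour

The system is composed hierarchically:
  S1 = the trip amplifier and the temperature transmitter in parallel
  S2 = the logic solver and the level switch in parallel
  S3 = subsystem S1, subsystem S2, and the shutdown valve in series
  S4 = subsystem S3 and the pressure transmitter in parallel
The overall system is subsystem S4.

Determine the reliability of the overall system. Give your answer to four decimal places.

R(trip amplifier) = exp(−0.0000717 × 2500) = 0.835897
R(temperature transmitter) = exp(−0.0000105 × 2500) = 0.974092
R(logic solver) = exp(−0.0000933 × 2500) = 0.791956
R(level switch) = exp(−0.0000674 × 2500) = 0.844931
R(shutdown valve) = exp(−0.0000779 × 2500) = 0.823040
R(pressure transmitter) = exp(−0.0000453 × 2500) = 0.892927
Parallel (trip amplifier and temperature transmitter): 1 − (1 − 0.835897)(1 − 0.974092) = 0.995748
Parallel (logic solver and level switch): 1 − (1 − 0.791956)(1 − 0.844931) = 0.967739
Series ([0.995748], [0.967739], and shutdown valve): 0.995748 × 0.967739 × 0.823040 = 0.793101
Parallel ([0.793101] and pressure transmitter): 1 − (1 − 0.793101)(1 − 0.892927) = 0.9778

0.9778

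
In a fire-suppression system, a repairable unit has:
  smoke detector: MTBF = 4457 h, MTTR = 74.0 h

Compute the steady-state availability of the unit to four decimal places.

A(smoke detector) = MTBF/(MTBF+MTTR) = 4457/(4457+74.0) = 0.9837

0.9837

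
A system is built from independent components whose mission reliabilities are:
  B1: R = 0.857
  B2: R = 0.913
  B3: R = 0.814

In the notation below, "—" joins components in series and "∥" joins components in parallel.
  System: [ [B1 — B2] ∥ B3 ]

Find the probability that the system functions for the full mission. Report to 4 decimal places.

0.9595

Series (B1 and B2): 0.857000 × 0.913000 = 0.782441
Parallel ([0.782441] and B3): 1 − (1 − 0.782441)(1 − 0.814000) = 0.9595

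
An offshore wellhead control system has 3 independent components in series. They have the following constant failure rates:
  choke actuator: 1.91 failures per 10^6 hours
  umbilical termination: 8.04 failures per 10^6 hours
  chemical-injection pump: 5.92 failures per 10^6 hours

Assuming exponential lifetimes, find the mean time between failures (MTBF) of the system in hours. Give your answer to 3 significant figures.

63000

Series of exponential components: λ_sys = Σ λ_i
λ_sys = 0.00000191 + 0.00000804 + 0.00000592 = 1.5870e-05 /h
MTBF = 1 / λ_sys = 63000 h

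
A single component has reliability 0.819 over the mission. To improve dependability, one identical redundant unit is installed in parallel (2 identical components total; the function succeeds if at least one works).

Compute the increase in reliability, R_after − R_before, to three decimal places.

R_before = 0.819
R_after = 1 − (1 − 0.819)^2 = 0.967
ΔR = 0.967 − 0.819 = 0.148

0.148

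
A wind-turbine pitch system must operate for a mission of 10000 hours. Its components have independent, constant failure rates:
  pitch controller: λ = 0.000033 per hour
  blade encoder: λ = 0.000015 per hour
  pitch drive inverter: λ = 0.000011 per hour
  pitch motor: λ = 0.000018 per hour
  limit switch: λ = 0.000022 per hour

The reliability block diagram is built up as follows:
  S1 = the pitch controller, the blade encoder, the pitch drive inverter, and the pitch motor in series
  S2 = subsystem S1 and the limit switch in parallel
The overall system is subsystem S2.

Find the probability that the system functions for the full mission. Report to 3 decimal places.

0.894

R(pitch controller) = exp(−0.000033 × 10000) = 0.71892
R(blade encoder) = exp(−0.000015 × 10000) = 0.86071
R(pitch drive inverter) = exp(−0.000011 × 10000) = 0.89583
R(pitch motor) = exp(−0.000018 × 10000) = 0.83527
R(limit switch) = exp(−0.000022 × 10000) = 0.80252
Series (pitch controller, blade encoder, pitch drive inverter, and pitch motor): 0.71892 × 0.86071 × 0.89583 × 0.83527 = 0.46301
Parallel ([0.46301] and limit switch): 1 − (1 − 0.46301)(1 − 0.80252) = 0.894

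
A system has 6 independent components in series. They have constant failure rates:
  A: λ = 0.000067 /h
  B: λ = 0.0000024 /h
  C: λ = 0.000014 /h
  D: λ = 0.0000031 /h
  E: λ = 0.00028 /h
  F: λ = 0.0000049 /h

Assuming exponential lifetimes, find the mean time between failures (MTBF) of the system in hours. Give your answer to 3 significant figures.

2690

Series of exponential components: λ_sys = Σ λ_i
λ_sys = 0.000067 + 0.0000024 + 0.000014 + 0.0000031 + 0.00028 + 0.0000049 = 3.7140e-04 /h
MTBF = 1 / λ_sys = 2690 h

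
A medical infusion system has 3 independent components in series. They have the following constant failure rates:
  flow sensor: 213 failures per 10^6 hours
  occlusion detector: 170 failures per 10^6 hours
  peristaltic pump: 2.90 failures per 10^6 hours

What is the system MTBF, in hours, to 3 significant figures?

2590

Series of exponential components: λ_sys = Σ λ_i
λ_sys = 0.000213 + 0.000170 + 0.00000290 = 3.8590e-04 /h
MTBF = 1 / λ_sys = 2590 h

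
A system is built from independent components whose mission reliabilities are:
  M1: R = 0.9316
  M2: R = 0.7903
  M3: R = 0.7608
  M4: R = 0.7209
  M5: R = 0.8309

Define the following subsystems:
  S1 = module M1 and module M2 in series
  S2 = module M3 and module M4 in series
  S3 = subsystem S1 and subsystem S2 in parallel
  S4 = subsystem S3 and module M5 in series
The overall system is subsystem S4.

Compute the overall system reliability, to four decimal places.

0.7319

Series (M1 and M2): 0.931600 × 0.790300 = 0.736243
Series (M3 and M4): 0.760800 × 0.720900 = 0.548461
Parallel ([0.736243] and [0.548461]): 1 − (1 − 0.736243)(1 − 0.548461) = 0.880903
Series ([0.880903] and M5): 0.880903 × 0.830900 = 0.7319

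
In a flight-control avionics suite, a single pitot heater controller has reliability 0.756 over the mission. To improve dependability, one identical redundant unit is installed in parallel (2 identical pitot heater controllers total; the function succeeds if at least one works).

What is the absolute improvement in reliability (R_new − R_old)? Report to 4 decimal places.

R_before = 0.756
R_after = 1 − (1 − 0.756)^2 = 0.9405
ΔR = 0.9405 − 0.756 = 0.1845

0.1845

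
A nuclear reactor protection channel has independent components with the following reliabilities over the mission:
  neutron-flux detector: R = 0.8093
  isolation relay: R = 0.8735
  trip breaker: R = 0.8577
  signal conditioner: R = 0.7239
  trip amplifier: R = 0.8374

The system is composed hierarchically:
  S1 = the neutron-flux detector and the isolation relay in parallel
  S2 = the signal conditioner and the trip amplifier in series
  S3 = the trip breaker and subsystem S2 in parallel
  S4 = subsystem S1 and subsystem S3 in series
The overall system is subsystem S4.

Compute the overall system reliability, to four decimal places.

Parallel (neutron-flux detector and isolation relay): 1 − (1 − 0.809300)(1 − 0.873500) = 0.975876
Series (signal conditioner and trip amplifier): 0.723900 × 0.837400 = 0.606194
Parallel (trip breaker and [0.606194]): 1 − (1 − 0.857700)(1 − 0.606194) = 0.943961
Series ([0.975876] and [0.943961]): 0.975876 × 0.943961 = 0.9212

0.9212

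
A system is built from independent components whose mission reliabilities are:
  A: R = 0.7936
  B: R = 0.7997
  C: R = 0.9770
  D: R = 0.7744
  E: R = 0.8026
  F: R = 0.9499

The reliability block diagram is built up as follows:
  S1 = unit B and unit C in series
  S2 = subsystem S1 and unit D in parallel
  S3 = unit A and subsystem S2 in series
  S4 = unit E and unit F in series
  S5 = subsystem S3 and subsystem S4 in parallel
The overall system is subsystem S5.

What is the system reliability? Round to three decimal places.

0.942

Series (B and C): 0.79970 × 0.97700 = 0.78131
Parallel ([0.78131] and D): 1 − (1 − 0.78131)(1 − 0.77440) = 0.95066
Series (A and [0.95066]): 0.79360 × 0.95066 = 0.75444
Series (E and F): 0.80260 × 0.94990 = 0.76239
Parallel ([0.75444] and [0.76239]): 1 − (1 − 0.75444)(1 − 0.76239) = 0.942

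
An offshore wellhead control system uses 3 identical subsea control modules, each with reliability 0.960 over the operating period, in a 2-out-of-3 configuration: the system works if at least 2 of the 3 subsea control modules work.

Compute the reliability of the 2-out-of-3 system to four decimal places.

R = Σ_{i=2}^{3} C(3,i) p^i (1−p)^{3−i} with p = 0.960
C(3,2)·0.960^2·0.040^1 = 0.110592
C(3,3)·0.960^3·0.040^0 = 0.884736
Sum = 0.9953

0.9953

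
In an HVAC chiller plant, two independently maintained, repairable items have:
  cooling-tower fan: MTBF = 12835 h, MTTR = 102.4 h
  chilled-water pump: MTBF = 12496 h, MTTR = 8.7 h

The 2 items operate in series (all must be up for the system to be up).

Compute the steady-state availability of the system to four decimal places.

0.9914

A(cooling-tower fan) = MTBF/(MTBF+MTTR) = 12835/(12835+102.4) = 0.992085
A(chilled-water pump) = MTBF/(MTBF+MTTR) = 12496/(12496+8.7) = 0.999304
Series availability: 0.992085 × 0.999304 = 0.9914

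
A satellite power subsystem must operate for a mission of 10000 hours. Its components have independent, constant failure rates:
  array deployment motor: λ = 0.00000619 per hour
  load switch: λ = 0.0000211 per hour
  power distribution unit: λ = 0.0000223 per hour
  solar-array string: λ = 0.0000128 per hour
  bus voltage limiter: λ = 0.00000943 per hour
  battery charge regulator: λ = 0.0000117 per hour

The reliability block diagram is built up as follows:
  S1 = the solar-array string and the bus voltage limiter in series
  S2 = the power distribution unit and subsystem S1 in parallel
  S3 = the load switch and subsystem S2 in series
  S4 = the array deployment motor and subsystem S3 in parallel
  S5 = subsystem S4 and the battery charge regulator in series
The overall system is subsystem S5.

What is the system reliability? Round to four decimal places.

R(array deployment motor) = exp(−0.00000619 × 10000) = 0.939977
R(load switch) = exp(−0.0000211 × 10000) = 0.809774
R(power distribution unit) = exp(−0.0000223 × 10000) = 0.800115
R(solar-array string) = exp(−0.0000128 × 10000) = 0.879853
R(bus voltage limiter) = exp(−0.00000943 × 10000) = 0.910010
R(battery charge regulator) = exp(−0.0000117 × 10000) = 0.889585
Series (solar-array string and bus voltage limiter): 0.879853 × 0.910010 = 0.800675
Parallel (power distribution unit and [0.800675]): 1 − (1 − 0.800115)(1 − 0.800675) = 0.960158
Series (load switch and [0.960158]): 0.809774 × 0.960158 = 0.777511
Parallel (array deployment motor and [0.777511]): 1 − (1 − 0.939977)(1 − 0.777511) = 0.986646
Series ([0.986646] and battery charge regulator): 0.986646 × 0.889585 = 0.8777

0.8777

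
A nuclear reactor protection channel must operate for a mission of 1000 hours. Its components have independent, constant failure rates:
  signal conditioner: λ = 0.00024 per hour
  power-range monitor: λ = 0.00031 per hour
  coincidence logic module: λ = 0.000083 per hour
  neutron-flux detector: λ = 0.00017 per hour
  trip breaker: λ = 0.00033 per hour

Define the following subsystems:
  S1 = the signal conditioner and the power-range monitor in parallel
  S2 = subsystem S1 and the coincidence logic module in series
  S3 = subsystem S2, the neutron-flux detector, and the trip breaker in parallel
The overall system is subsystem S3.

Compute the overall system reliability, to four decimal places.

R(signal conditioner) = exp(−0.00024 × 1000) = 0.786628
R(power-range monitor) = exp(−0.00031 × 1000) = 0.733447
R(coincidence logic module) = exp(−0.000083 × 1000) = 0.920351
R(neutron-flux detector) = exp(−0.00017 × 1000) = 0.843665
R(trip breaker) = exp(−0.00033 × 1000) = 0.718924
Parallel (signal conditioner and power-range monitor): 1 − (1 − 0.786628)(1 − 0.733447) = 0.943125
Series ([0.943125] and coincidence logic module): 0.943125 × 0.920351 = 0.868006
Parallel ([0.868006], neutron-flux detector, and trip breaker): 1 − (1 − 0.868006)(1 − 0.843665)(1 − 0.718924) = 0.9942

0.9942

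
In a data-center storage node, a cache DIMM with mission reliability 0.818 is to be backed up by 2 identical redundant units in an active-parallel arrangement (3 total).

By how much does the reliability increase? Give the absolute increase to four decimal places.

R_before = 0.818
R_after = 1 − (1 − 0.818)^3 = 0.9940
ΔR = 0.9940 − 0.818 = 0.1760

0.1760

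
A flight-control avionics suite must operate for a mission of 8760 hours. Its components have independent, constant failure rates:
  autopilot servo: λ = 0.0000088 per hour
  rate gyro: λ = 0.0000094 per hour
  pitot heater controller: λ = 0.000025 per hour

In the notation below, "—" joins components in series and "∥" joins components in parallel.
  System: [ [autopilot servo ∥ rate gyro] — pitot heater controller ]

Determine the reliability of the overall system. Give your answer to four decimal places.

0.7986

R(autopilot servo) = exp(−0.0000088 × 8760) = 0.925808
R(rate gyro) = exp(−0.0000094 × 8760) = 0.920955
R(pitot heater controller) = exp(−0.000025 × 8760) = 0.803322
Parallel (autopilot servo and rate gyro): 1 − (1 − 0.925808)(1 − 0.920955) = 0.994135
Series ([0.994135] and pitot heater controller): 0.994135 × 0.803322 = 0.7986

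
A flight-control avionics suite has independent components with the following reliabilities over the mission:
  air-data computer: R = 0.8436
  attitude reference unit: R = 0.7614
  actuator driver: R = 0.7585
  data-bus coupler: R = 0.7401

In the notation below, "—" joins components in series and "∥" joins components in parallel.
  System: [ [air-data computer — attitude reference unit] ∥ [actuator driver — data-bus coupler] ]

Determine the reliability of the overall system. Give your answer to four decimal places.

Series (air-data computer and attitude reference unit): 0.843600 × 0.761400 = 0.642317
Series (actuator driver and data-bus coupler): 0.758500 × 0.740100 = 0.561366
Parallel ([0.642317] and [0.561366]): 1 − (1 − 0.642317)(1 − 0.561366) = 0.8431

0.8431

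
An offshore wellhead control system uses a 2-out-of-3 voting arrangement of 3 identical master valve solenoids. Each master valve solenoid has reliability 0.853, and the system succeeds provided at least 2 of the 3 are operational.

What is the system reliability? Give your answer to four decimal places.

0.9415

R = Σ_{i=2}^{3} C(3,i) p^i (1−p)^{3−i} with p = 0.853
C(3,2)·0.853^2·0.147^1 = 0.320876
C(3,3)·0.853^3·0.147^0 = 0.620650
Sum = 0.9415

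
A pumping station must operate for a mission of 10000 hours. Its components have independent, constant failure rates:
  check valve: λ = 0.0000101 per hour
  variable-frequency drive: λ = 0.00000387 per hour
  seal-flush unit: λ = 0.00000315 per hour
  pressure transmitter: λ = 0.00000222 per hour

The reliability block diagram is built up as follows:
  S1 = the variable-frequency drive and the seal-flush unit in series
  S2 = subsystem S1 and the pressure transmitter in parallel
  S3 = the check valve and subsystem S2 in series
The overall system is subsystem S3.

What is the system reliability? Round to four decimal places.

0.9026

R(check valve) = exp(−0.0000101 × 10000) = 0.903933
R(variable-frequency drive) = exp(−0.00000387 × 10000) = 0.962039
R(seal-flush unit) = exp(−0.00000315 × 10000) = 0.968991
R(pressure transmitter) = exp(−0.00000222 × 10000) = 0.978045
Series (variable-frequency drive and seal-flush unit): 0.962039 × 0.968991 = 0.932207
Parallel ([0.932207] and pressure transmitter): 1 − (1 − 0.932207)(1 − 0.978045) = 0.998512
Series (check valve and [0.998512]): 0.903933 × 0.998512 = 0.9026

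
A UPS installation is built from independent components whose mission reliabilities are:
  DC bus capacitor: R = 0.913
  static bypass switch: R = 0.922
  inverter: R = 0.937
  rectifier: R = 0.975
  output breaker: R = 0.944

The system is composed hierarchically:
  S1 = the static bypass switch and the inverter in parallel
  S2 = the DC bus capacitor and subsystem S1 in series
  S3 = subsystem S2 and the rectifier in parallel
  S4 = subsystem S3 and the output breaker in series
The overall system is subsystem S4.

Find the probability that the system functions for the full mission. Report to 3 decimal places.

Parallel (static bypass switch and inverter): 1 − (1 − 0.92200)(1 − 0.93700) = 0.99509
Series (DC bus capacitor and [0.99509]): 0.91300 × 0.99509 = 0.90852
Parallel ([0.90852] and rectifier): 1 − (1 − 0.90852)(1 − 0.97500) = 0.99771
Series ([0.99771] and output breaker): 0.99771 × 0.94400 = 0.942

0.942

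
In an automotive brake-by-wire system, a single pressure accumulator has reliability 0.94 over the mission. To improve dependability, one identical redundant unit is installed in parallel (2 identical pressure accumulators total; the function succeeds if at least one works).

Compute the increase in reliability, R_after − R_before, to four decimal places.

R_before = 0.94
R_after = 1 − (1 − 0.94)^2 = 0.9964
ΔR = 0.9964 − 0.94 = 0.0564

0.0564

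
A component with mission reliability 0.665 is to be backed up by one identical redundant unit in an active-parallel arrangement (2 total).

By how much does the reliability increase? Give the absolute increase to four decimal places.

R_before = 0.665
R_after = 1 − (1 − 0.665)^2 = 0.8878
ΔR = 0.8878 − 0.665 = 0.2228

0.2228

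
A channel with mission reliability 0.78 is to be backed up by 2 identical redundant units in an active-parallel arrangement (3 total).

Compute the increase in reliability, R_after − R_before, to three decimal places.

0.209

R_before = 0.78
R_after = 1 − (1 − 0.78)^3 = 0.989
ΔR = 0.989 − 0.78 = 0.209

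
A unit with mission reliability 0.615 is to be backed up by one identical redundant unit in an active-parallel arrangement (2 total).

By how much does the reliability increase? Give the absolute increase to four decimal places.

0.2368

R_before = 0.615
R_after = 1 − (1 − 0.615)^2 = 0.8518
ΔR = 0.8518 − 0.615 = 0.2368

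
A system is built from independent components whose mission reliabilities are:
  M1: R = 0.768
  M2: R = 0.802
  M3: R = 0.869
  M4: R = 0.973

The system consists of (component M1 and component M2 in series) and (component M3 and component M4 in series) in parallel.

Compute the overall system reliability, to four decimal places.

Series (M1 and M2): 0.768000 × 0.802000 = 0.615936
Series (M3 and M4): 0.869000 × 0.973000 = 0.845537
Parallel ([0.615936] and [0.845537]): 1 − (1 − 0.615936)(1 − 0.845537) = 0.9407

0.9407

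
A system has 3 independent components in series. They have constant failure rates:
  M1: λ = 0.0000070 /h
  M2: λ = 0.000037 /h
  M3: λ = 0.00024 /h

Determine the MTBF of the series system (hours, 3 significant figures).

Series of exponential components: λ_sys = Σ λ_i
λ_sys = 0.0000070 + 0.000037 + 0.00024 = 2.8400e-04 /h
MTBF = 1 / λ_sys = 3520 h

3520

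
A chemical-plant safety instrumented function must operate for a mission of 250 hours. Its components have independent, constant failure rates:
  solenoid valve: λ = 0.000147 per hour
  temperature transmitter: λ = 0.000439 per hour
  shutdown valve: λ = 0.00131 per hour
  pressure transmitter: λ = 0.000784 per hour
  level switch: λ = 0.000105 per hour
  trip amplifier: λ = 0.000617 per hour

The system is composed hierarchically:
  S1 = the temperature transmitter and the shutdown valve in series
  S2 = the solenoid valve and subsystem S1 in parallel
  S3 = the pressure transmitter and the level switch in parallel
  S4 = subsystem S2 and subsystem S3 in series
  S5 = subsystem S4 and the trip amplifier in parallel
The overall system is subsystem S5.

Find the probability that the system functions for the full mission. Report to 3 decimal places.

R(solenoid valve) = exp(−0.000147 × 250) = 0.96392
R(temperature transmitter) = exp(−0.000439 × 250) = 0.89606
R(shutdown valve) = exp(−0.00131 × 250) = 0.72072
R(pressure transmitter) = exp(−0.000784 × 250) = 0.82201
R(level switch) = exp(−0.000105 × 250) = 0.97409
R(trip amplifier) = exp(−0.000617 × 250) = 0.85706
Series (temperature transmitter and shutdown valve): 0.89606 × 0.72072 = 0.64581
Parallel (solenoid valve and [0.64581]): 1 − (1 − 0.96392)(1 − 0.64581) = 0.98722
Parallel (pressure transmitter and level switch): 1 − (1 − 0.82201)(1 − 0.97409) = 0.99539
Series ([0.98722] and [0.99539]): 0.98722 × 0.99539 = 0.98267
Parallel ([0.98267] and trip amplifier): 1 − (1 − 0.98267)(1 − 0.85706) = 0.998

0.998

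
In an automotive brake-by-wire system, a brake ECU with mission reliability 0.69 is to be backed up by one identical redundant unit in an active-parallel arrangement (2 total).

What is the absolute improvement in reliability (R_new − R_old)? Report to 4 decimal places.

R_before = 0.69
R_after = 1 − (1 − 0.69)^2 = 0.9039
ΔR = 0.9039 − 0.69 = 0.2139

0.2139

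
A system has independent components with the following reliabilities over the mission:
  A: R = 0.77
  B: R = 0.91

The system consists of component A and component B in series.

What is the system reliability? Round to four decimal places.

0.7007

Series (A and B): 0.770000 × 0.910000 = 0.7007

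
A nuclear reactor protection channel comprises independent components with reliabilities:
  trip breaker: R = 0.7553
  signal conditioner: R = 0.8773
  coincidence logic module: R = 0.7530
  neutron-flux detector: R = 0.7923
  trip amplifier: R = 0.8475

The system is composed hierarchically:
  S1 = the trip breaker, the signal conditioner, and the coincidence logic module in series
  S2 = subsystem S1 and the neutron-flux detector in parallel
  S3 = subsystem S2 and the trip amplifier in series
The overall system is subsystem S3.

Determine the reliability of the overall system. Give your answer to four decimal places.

0.7593

Series (trip breaker, signal conditioner, and coincidence logic module): 0.755300 × 0.877300 × 0.753000 = 0.498956
Parallel ([0.498956] and neutron-flux detector): 1 − (1 − 0.498956)(1 − 0.792300) = 0.895933
Series ([0.895933] and trip amplifier): 0.895933 × 0.847500 = 0.7593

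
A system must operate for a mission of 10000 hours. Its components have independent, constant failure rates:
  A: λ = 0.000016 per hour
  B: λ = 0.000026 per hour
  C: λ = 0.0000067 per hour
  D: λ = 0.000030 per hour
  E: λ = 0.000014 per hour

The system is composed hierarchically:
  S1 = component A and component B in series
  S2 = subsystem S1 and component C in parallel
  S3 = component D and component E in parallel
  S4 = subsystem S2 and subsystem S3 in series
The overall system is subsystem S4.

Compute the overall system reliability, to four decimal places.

R(A) = exp(−0.000016 × 10000) = 0.852144
R(B) = exp(−0.000026 × 10000) = 0.771052
R(C) = exp(−0.0000067 × 10000) = 0.935195
R(D) = exp(−0.000030 × 10000) = 0.740818
R(E) = exp(−0.000014 × 10000) = 0.869358
Series (A and B): 0.852144 × 0.771052 = 0.657047
Parallel ([0.657047] and C): 1 − (1 − 0.657047)(1 − 0.935195) = 0.977775
Parallel (D and E): 1 − (1 − 0.740818)(1 − 0.869358) = 0.966140
Series ([0.977775] and [0.966140]): 0.977775 × 0.966140 = 0.9447

0.9447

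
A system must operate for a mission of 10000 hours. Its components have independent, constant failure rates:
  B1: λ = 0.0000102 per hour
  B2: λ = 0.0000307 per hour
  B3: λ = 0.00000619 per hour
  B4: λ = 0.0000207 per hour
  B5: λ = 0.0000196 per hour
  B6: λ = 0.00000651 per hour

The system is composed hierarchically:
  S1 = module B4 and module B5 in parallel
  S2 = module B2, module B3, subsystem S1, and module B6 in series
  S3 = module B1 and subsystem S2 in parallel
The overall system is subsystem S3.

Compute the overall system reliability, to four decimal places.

0.9638

R(B1) = exp(−0.0000102 × 10000) = 0.903030
R(B2) = exp(−0.0000307 × 10000) = 0.735651
R(B3) = exp(−0.00000619 × 10000) = 0.939977
R(B4) = exp(−0.0000207 × 10000) = 0.813020
R(B5) = exp(−0.0000196 × 10000) = 0.822012
R(B6) = exp(−0.00000651 × 10000) = 0.936974
Parallel (B4 and B5): 1 − (1 − 0.813020)(1 − 0.822012) = 0.966720
Series (B2, B3, [0.966720], and B6): 0.735651 × 0.939977 × 0.966720 × 0.936974 = 0.626350
Parallel (B1 and [0.626350]): 1 − (1 − 0.903030)(1 − 0.626350) = 0.9638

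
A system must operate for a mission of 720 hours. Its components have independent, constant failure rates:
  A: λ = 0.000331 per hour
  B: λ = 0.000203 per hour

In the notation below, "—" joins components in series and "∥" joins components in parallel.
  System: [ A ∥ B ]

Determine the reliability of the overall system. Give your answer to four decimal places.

0.9712

R(A) = exp(−0.000331 × 720) = 0.787951
R(B) = exp(−0.000203 × 720) = 0.864019
Parallel (A and B): 1 − (1 − 0.787951)(1 − 0.864019) = 0.9712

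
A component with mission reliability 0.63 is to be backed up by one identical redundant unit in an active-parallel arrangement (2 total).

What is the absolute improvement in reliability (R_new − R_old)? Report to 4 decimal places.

R_before = 0.63
R_after = 1 − (1 − 0.63)^2 = 0.8631
ΔR = 0.8631 − 0.63 = 0.2331

0.2331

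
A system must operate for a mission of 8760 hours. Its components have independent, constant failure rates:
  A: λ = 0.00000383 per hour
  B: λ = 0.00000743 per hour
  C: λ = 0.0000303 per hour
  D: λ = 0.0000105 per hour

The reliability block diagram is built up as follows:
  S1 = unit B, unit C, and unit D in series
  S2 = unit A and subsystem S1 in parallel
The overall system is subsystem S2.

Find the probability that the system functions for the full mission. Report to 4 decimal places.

R(A) = exp(−0.00000383 × 8760) = 0.967006
R(B) = exp(−0.00000743 × 8760) = 0.936986
R(C) = exp(−0.0000303 × 8760) = 0.766878
R(D) = exp(−0.0000105 × 8760) = 0.912123
Series (B, C, and D): 0.936986 × 0.766878 × 0.912123 = 0.655410
Parallel (A and [0.655410]): 1 − (1 − 0.967006)(1 − 0.655410) = 0.9886

0.9886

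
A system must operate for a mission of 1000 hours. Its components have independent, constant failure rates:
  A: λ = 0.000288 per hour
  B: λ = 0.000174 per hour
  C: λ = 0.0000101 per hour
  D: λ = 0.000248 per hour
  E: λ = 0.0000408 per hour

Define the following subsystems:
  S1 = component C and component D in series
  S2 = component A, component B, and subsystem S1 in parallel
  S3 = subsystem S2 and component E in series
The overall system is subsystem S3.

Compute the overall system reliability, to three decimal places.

R(A) = exp(−0.000288 × 1000) = 0.74976
R(B) = exp(−0.000174 × 1000) = 0.84030
R(C) = exp(−0.0000101 × 1000) = 0.98995
R(D) = exp(−0.000248 × 1000) = 0.78036
R(E) = exp(−0.0000408 × 1000) = 0.96002
Series (C and D): 0.98995 × 0.78036 = 0.77252
Parallel (A, B, and [0.77252]): 1 − (1 − 0.74976)(1 − 0.84030)(1 − 0.77252) = 0.99091
Series ([0.99091] and E): 0.99091 × 0.96002 = 0.951

0.951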